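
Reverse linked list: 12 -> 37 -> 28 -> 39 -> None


Step 1: curr=12, set curr.next=prev(None) | reversed so far: 12
Step 2: curr=37, set curr.next=prev(12) | reversed so far: 37 -> 12
Step 3: curr=28, set curr.next=prev(37) | reversed so far: 28 -> 37 -> 12
Step 4: curr=39, set curr.next=prev(28) | reversed so far: 39 -> 28 -> 37 -> 12

39 -> 28 -> 37 -> 12 -> None


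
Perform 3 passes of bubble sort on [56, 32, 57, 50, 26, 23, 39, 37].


Initial: [56, 32, 57, 50, 26, 23, 39, 37]
Pass 1: [32, 56, 50, 26, 23, 39, 37, 57] (6 swaps)
Pass 2: [32, 50, 26, 23, 39, 37, 56, 57] (5 swaps)
Pass 3: [32, 26, 23, 39, 37, 50, 56, 57] (4 swaps)

After 3 passes: [32, 26, 23, 39, 37, 50, 56, 57]


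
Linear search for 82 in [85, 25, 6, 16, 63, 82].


i=0: 85!=82
i=1: 25!=82
i=2: 6!=82
i=3: 16!=82
i=4: 63!=82
i=5: 82==82 found!

Found at 5, 6 comps


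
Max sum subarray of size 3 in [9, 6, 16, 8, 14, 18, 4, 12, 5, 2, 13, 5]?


[0:3]: 31
[1:4]: 30
[2:5]: 38
[3:6]: 40
[4:7]: 36
[5:8]: 34
[6:9]: 21
[7:10]: 19
[8:11]: 20
[9:12]: 20

Max: 40 at [3:6]


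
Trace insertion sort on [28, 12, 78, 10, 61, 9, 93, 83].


Initial: [28, 12, 78, 10, 61, 9, 93, 83]
Insert 12: [12, 28, 78, 10, 61, 9, 93, 83]
Insert 78: [12, 28, 78, 10, 61, 9, 93, 83]
Insert 10: [10, 12, 28, 78, 61, 9, 93, 83]
Insert 61: [10, 12, 28, 61, 78, 9, 93, 83]
Insert 9: [9, 10, 12, 28, 61, 78, 93, 83]
Insert 93: [9, 10, 12, 28, 61, 78, 93, 83]
Insert 83: [9, 10, 12, 28, 61, 78, 83, 93]

Sorted: [9, 10, 12, 28, 61, 78, 83, 93]


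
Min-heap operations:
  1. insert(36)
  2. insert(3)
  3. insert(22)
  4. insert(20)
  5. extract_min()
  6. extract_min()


insert(36) -> [36]
insert(3) -> [3, 36]
insert(22) -> [3, 36, 22]
insert(20) -> [3, 20, 22, 36]
extract_min()->3, [20, 36, 22]
extract_min()->20, [22, 36]

Final heap: [22, 36]


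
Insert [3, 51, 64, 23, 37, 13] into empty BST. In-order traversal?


Insert 3: root
Insert 51: R from 3
Insert 64: R from 3 -> R from 51
Insert 23: R from 3 -> L from 51
Insert 37: R from 3 -> L from 51 -> R from 23
Insert 13: R from 3 -> L from 51 -> L from 23

In-order: [3, 13, 23, 37, 51, 64]


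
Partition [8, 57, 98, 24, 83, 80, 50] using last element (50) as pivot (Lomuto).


Pivot: 50
  8 <= 50: advance i (no swap)
  24 <= 50: swap -> [8, 24, 98, 57, 83, 80, 50]
Place pivot at 2: [8, 24, 50, 57, 83, 80, 98]

Partitioned: [8, 24, 50, 57, 83, 80, 98]


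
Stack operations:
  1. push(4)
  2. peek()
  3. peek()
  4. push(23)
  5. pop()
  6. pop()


push(4) -> [4]
peek()->4
peek()->4
push(23) -> [4, 23]
pop()->23, [4]
pop()->4, []

Final stack: []


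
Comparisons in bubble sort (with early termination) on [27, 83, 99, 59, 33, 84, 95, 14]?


Algorithm: bubble sort (with early termination)
Input: [27, 83, 99, 59, 33, 84, 95, 14]
Sorted: [14, 27, 33, 59, 83, 84, 95, 99]

28


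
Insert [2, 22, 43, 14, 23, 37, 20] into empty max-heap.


Insert 2: [2]
Insert 22: [22, 2]
Insert 43: [43, 2, 22]
Insert 14: [43, 14, 22, 2]
Insert 23: [43, 23, 22, 2, 14]
Insert 37: [43, 23, 37, 2, 14, 22]
Insert 20: [43, 23, 37, 2, 14, 22, 20]

Final heap: [43, 23, 37, 2, 14, 22, 20]


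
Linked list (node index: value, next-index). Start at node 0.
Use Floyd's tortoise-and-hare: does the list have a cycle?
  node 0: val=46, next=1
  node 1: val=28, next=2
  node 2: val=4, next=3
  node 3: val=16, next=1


Floyd's tortoise (slow, +1) and hare (fast, +2):
  init: slow=0, fast=0
  step 1: slow=1, fast=2
  step 2: slow=2, fast=1
  step 3: slow=3, fast=3
  slow == fast at node 3: cycle detected

Cycle: yes


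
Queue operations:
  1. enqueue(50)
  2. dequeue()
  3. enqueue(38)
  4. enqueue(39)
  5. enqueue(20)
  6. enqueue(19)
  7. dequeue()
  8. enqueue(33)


enqueue(50) -> [50]
dequeue()->50, []
enqueue(38) -> [38]
enqueue(39) -> [38, 39]
enqueue(20) -> [38, 39, 20]
enqueue(19) -> [38, 39, 20, 19]
dequeue()->38, [39, 20, 19]
enqueue(33) -> [39, 20, 19, 33]

Final queue: [39, 20, 19, 33]


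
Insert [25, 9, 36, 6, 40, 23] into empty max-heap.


Insert 25: [25]
Insert 9: [25, 9]
Insert 36: [36, 9, 25]
Insert 6: [36, 9, 25, 6]
Insert 40: [40, 36, 25, 6, 9]
Insert 23: [40, 36, 25, 6, 9, 23]

Final heap: [40, 36, 25, 6, 9, 23]


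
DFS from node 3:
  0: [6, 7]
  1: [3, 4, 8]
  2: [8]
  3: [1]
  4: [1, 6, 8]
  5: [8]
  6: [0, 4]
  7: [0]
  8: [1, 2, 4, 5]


Visit 3, push [1]
Visit 1, push [8, 4]
Visit 4, push [8, 6]
Visit 6, push [0]
Visit 0, push [7]
Visit 7, push []
Visit 8, push [5, 2]
Visit 2, push []
Visit 5, push []

DFS order: [3, 1, 4, 6, 0, 7, 8, 2, 5]


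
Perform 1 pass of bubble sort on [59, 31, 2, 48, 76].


Initial: [59, 31, 2, 48, 76]
Pass 1: [31, 2, 48, 59, 76] (3 swaps)

After 1 pass: [31, 2, 48, 59, 76]


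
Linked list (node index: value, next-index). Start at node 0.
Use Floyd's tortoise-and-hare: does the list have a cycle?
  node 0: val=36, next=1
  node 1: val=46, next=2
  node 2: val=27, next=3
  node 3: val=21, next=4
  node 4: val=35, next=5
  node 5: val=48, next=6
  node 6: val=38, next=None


Floyd's tortoise (slow, +1) and hare (fast, +2):
  init: slow=0, fast=0
  step 1: slow=1, fast=2
  step 2: slow=2, fast=4
  step 3: slow=3, fast=6
  step 4: fast -> None, no cycle

Cycle: no


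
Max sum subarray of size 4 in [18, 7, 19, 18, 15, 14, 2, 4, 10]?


[0:4]: 62
[1:5]: 59
[2:6]: 66
[3:7]: 49
[4:8]: 35
[5:9]: 30

Max: 66 at [2:6]


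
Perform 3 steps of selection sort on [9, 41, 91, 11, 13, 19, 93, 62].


Initial: [9, 41, 91, 11, 13, 19, 93, 62]
Step 1: min=9 at 0
  Swap: [9, 41, 91, 11, 13, 19, 93, 62]
Step 2: min=11 at 3
  Swap: [9, 11, 91, 41, 13, 19, 93, 62]
Step 3: min=13 at 4
  Swap: [9, 11, 13, 41, 91, 19, 93, 62]

After 3 steps: [9, 11, 13, 41, 91, 19, 93, 62]


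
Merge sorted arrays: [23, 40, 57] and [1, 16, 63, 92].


Take 1 from B
Take 16 from B
Take 23 from A
Take 40 from A
Take 57 from A

Merged: [1, 16, 23, 40, 57, 63, 92]


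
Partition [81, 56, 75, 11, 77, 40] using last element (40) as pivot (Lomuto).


Pivot: 40
  11 <= 40: swap -> [11, 56, 75, 81, 77, 40]
Place pivot at 1: [11, 40, 75, 81, 77, 56]

Partitioned: [11, 40, 75, 81, 77, 56]


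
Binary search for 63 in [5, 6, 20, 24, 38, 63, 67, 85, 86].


Step 1: lo=0, hi=8, mid=4, val=38
Step 2: lo=5, hi=8, mid=6, val=67
Step 3: lo=5, hi=5, mid=5, val=63

Found at index 5


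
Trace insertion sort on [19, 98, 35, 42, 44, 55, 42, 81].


Initial: [19, 98, 35, 42, 44, 55, 42, 81]
Insert 98: [19, 98, 35, 42, 44, 55, 42, 81]
Insert 35: [19, 35, 98, 42, 44, 55, 42, 81]
Insert 42: [19, 35, 42, 98, 44, 55, 42, 81]
Insert 44: [19, 35, 42, 44, 98, 55, 42, 81]
Insert 55: [19, 35, 42, 44, 55, 98, 42, 81]
Insert 42: [19, 35, 42, 42, 44, 55, 98, 81]
Insert 81: [19, 35, 42, 42, 44, 55, 81, 98]

Sorted: [19, 35, 42, 42, 44, 55, 81, 98]


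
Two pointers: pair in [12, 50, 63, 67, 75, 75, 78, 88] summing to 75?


lo=0(12)+hi=7(88)=100
lo=0(12)+hi=6(78)=90
lo=0(12)+hi=5(75)=87
lo=0(12)+hi=4(75)=87
lo=0(12)+hi=3(67)=79
lo=0(12)+hi=2(63)=75

Yes: 12+63=75


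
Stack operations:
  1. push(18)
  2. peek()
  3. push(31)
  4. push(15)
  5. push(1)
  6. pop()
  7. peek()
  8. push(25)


push(18) -> [18]
peek()->18
push(31) -> [18, 31]
push(15) -> [18, 31, 15]
push(1) -> [18, 31, 15, 1]
pop()->1, [18, 31, 15]
peek()->15
push(25) -> [18, 31, 15, 25]

Final stack: [18, 31, 15, 25]


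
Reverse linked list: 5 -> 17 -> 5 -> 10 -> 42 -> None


Step 1: curr=5, set curr.next=prev(None) | reversed so far: 5
Step 2: curr=17, set curr.next=prev(5) | reversed so far: 17 -> 5
Step 3: curr=5, set curr.next=prev(17) | reversed so far: 5 -> 17 -> 5
Step 4: curr=10, set curr.next=prev(5) | reversed so far: 10 -> 5 -> 17 -> 5
Step 5: curr=42, set curr.next=prev(10) | reversed so far: 42 -> 10 -> 5 -> 17 -> 5

42 -> 10 -> 5 -> 17 -> 5 -> None


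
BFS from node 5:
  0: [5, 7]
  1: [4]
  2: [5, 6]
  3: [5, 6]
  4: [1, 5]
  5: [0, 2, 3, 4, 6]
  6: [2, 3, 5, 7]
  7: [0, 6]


Visit 5, enqueue [0, 2, 3, 4, 6]
Visit 0, enqueue [7]
Visit 2, enqueue []
Visit 3, enqueue []
Visit 4, enqueue [1]
Visit 6, enqueue []
Visit 7, enqueue []
Visit 1, enqueue []

BFS order: [5, 0, 2, 3, 4, 6, 7, 1]


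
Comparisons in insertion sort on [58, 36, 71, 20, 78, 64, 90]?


Algorithm: insertion sort
Input: [58, 36, 71, 20, 78, 64, 90]
Sorted: [20, 36, 58, 64, 71, 78, 90]

10


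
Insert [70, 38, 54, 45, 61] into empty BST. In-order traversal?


Insert 70: root
Insert 38: L from 70
Insert 54: L from 70 -> R from 38
Insert 45: L from 70 -> R from 38 -> L from 54
Insert 61: L from 70 -> R from 38 -> R from 54

In-order: [38, 45, 54, 61, 70]


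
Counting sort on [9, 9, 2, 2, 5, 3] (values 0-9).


Input: [9, 9, 2, 2, 5, 3]
Counts: [0, 0, 2, 1, 0, 1, 0, 0, 0, 2]

Sorted: [2, 2, 3, 5, 9, 9]


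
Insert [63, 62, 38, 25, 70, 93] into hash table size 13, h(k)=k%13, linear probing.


Insert 63: h=11 -> slot 11
Insert 62: h=10 -> slot 10
Insert 38: h=12 -> slot 12
Insert 25: h=12, 1 probes -> slot 0
Insert 70: h=5 -> slot 5
Insert 93: h=2 -> slot 2

Table: [25, None, 93, None, None, 70, None, None, None, None, 62, 63, 38]


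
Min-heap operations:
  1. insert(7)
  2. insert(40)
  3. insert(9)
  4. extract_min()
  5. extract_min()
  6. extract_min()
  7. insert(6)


insert(7) -> [7]
insert(40) -> [7, 40]
insert(9) -> [7, 40, 9]
extract_min()->7, [9, 40]
extract_min()->9, [40]
extract_min()->40, []
insert(6) -> [6]

Final heap: [6]


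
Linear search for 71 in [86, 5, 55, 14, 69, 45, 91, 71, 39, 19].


i=0: 86!=71
i=1: 5!=71
i=2: 55!=71
i=3: 14!=71
i=4: 69!=71
i=5: 45!=71
i=6: 91!=71
i=7: 71==71 found!

Found at 7, 8 comps


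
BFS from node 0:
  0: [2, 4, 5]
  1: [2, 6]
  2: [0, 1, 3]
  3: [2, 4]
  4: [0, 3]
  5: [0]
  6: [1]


Visit 0, enqueue [2, 4, 5]
Visit 2, enqueue [1, 3]
Visit 4, enqueue []
Visit 5, enqueue []
Visit 1, enqueue [6]
Visit 3, enqueue []
Visit 6, enqueue []

BFS order: [0, 2, 4, 5, 1, 3, 6]


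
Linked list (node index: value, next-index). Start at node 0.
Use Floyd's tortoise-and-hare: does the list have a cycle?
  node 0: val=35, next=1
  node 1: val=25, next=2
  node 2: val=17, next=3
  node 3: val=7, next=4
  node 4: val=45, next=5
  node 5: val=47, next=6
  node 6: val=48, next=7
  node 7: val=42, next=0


Floyd's tortoise (slow, +1) and hare (fast, +2):
  init: slow=0, fast=0
  step 1: slow=1, fast=2
  step 2: slow=2, fast=4
  step 3: slow=3, fast=6
  step 4: slow=4, fast=0
  step 5: slow=5, fast=2
  step 6: slow=6, fast=4
  step 7: slow=7, fast=6
  step 8: slow=0, fast=0
  slow == fast at node 0: cycle detected

Cycle: yes


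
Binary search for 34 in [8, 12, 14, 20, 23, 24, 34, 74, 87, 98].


Step 1: lo=0, hi=9, mid=4, val=23
Step 2: lo=5, hi=9, mid=7, val=74
Step 3: lo=5, hi=6, mid=5, val=24
Step 4: lo=6, hi=6, mid=6, val=34

Found at index 6


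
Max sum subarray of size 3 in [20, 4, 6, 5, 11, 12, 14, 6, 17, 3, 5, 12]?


[0:3]: 30
[1:4]: 15
[2:5]: 22
[3:6]: 28
[4:7]: 37
[5:8]: 32
[6:9]: 37
[7:10]: 26
[8:11]: 25
[9:12]: 20

Max: 37 at [4:7]


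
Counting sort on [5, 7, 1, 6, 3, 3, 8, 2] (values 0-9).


Input: [5, 7, 1, 6, 3, 3, 8, 2]
Counts: [0, 1, 1, 2, 0, 1, 1, 1, 1, 0]

Sorted: [1, 2, 3, 3, 5, 6, 7, 8]


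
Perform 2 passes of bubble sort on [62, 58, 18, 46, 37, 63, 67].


Initial: [62, 58, 18, 46, 37, 63, 67]
Pass 1: [58, 18, 46, 37, 62, 63, 67] (4 swaps)
Pass 2: [18, 46, 37, 58, 62, 63, 67] (3 swaps)

After 2 passes: [18, 46, 37, 58, 62, 63, 67]


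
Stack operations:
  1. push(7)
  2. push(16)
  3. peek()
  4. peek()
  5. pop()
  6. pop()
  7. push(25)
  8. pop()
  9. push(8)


push(7) -> [7]
push(16) -> [7, 16]
peek()->16
peek()->16
pop()->16, [7]
pop()->7, []
push(25) -> [25]
pop()->25, []
push(8) -> [8]

Final stack: [8]


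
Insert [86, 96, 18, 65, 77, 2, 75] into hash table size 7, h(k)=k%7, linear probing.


Insert 86: h=2 -> slot 2
Insert 96: h=5 -> slot 5
Insert 18: h=4 -> slot 4
Insert 65: h=2, 1 probes -> slot 3
Insert 77: h=0 -> slot 0
Insert 2: h=2, 4 probes -> slot 6
Insert 75: h=5, 3 probes -> slot 1

Table: [77, 75, 86, 65, 18, 96, 2]


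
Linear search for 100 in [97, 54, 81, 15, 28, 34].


i=0: 97!=100
i=1: 54!=100
i=2: 81!=100
i=3: 15!=100
i=4: 28!=100
i=5: 34!=100

Not found, 6 comps


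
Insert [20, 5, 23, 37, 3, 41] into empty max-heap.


Insert 20: [20]
Insert 5: [20, 5]
Insert 23: [23, 5, 20]
Insert 37: [37, 23, 20, 5]
Insert 3: [37, 23, 20, 5, 3]
Insert 41: [41, 23, 37, 5, 3, 20]

Final heap: [41, 23, 37, 5, 3, 20]


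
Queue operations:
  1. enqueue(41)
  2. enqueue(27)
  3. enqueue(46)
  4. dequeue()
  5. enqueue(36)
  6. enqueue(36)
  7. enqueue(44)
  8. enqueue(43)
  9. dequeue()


enqueue(41) -> [41]
enqueue(27) -> [41, 27]
enqueue(46) -> [41, 27, 46]
dequeue()->41, [27, 46]
enqueue(36) -> [27, 46, 36]
enqueue(36) -> [27, 46, 36, 36]
enqueue(44) -> [27, 46, 36, 36, 44]
enqueue(43) -> [27, 46, 36, 36, 44, 43]
dequeue()->27, [46, 36, 36, 44, 43]

Final queue: [46, 36, 36, 44, 43]


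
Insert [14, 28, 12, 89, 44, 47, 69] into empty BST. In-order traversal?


Insert 14: root
Insert 28: R from 14
Insert 12: L from 14
Insert 89: R from 14 -> R from 28
Insert 44: R from 14 -> R from 28 -> L from 89
Insert 47: R from 14 -> R from 28 -> L from 89 -> R from 44
Insert 69: R from 14 -> R from 28 -> L from 89 -> R from 44 -> R from 47

In-order: [12, 14, 28, 44, 47, 69, 89]


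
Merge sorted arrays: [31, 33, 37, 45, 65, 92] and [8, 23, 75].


Take 8 from B
Take 23 from B
Take 31 from A
Take 33 from A
Take 37 from A
Take 45 from A
Take 65 from A
Take 75 from B

Merged: [8, 23, 31, 33, 37, 45, 65, 75, 92]


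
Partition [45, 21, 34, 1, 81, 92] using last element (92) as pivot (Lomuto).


Pivot: 92
  45 <= 92: advance i (no swap)
  21 <= 92: advance i (no swap)
  34 <= 92: advance i (no swap)
  1 <= 92: advance i (no swap)
  81 <= 92: advance i (no swap)
Place pivot at 5: [45, 21, 34, 1, 81, 92]

Partitioned: [45, 21, 34, 1, 81, 92]


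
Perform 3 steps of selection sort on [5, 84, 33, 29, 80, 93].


Initial: [5, 84, 33, 29, 80, 93]
Step 1: min=5 at 0
  Swap: [5, 84, 33, 29, 80, 93]
Step 2: min=29 at 3
  Swap: [5, 29, 33, 84, 80, 93]
Step 3: min=33 at 2
  Swap: [5, 29, 33, 84, 80, 93]

After 3 steps: [5, 29, 33, 84, 80, 93]


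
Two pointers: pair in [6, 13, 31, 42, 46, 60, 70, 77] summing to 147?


lo=0(6)+hi=7(77)=83
lo=1(13)+hi=7(77)=90
lo=2(31)+hi=7(77)=108
lo=3(42)+hi=7(77)=119
lo=4(46)+hi=7(77)=123
lo=5(60)+hi=7(77)=137
lo=6(70)+hi=7(77)=147

Yes: 70+77=147


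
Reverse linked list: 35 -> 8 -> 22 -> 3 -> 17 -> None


Step 1: curr=35, set curr.next=prev(None) | reversed so far: 35
Step 2: curr=8, set curr.next=prev(35) | reversed so far: 8 -> 35
Step 3: curr=22, set curr.next=prev(8) | reversed so far: 22 -> 8 -> 35
Step 4: curr=3, set curr.next=prev(22) | reversed so far: 3 -> 22 -> 8 -> 35
Step 5: curr=17, set curr.next=prev(3) | reversed so far: 17 -> 3 -> 22 -> 8 -> 35

17 -> 3 -> 22 -> 8 -> 35 -> None


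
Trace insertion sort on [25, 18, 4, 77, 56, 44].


Initial: [25, 18, 4, 77, 56, 44]
Insert 18: [18, 25, 4, 77, 56, 44]
Insert 4: [4, 18, 25, 77, 56, 44]
Insert 77: [4, 18, 25, 77, 56, 44]
Insert 56: [4, 18, 25, 56, 77, 44]
Insert 44: [4, 18, 25, 44, 56, 77]

Sorted: [4, 18, 25, 44, 56, 77]


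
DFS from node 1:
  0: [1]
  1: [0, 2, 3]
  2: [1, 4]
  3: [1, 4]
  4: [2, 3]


Visit 1, push [3, 2, 0]
Visit 0, push []
Visit 2, push [4]
Visit 4, push [3]
Visit 3, push []

DFS order: [1, 0, 2, 4, 3]


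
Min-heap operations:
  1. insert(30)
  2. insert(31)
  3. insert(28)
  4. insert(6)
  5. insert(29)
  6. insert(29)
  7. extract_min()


insert(30) -> [30]
insert(31) -> [30, 31]
insert(28) -> [28, 31, 30]
insert(6) -> [6, 28, 30, 31]
insert(29) -> [6, 28, 30, 31, 29]
insert(29) -> [6, 28, 29, 31, 29, 30]
extract_min()->6, [28, 29, 29, 31, 30]

Final heap: [28, 29, 29, 31, 30]


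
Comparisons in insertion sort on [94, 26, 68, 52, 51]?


Algorithm: insertion sort
Input: [94, 26, 68, 52, 51]
Sorted: [26, 51, 52, 68, 94]

10


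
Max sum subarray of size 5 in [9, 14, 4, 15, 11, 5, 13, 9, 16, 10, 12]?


[0:5]: 53
[1:6]: 49
[2:7]: 48
[3:8]: 53
[4:9]: 54
[5:10]: 53
[6:11]: 60

Max: 60 at [6:11]


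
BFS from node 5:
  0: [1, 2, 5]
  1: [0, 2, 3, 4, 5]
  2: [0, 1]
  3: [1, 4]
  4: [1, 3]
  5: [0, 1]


Visit 5, enqueue [0, 1]
Visit 0, enqueue [2]
Visit 1, enqueue [3, 4]
Visit 2, enqueue []
Visit 3, enqueue []
Visit 4, enqueue []

BFS order: [5, 0, 1, 2, 3, 4]


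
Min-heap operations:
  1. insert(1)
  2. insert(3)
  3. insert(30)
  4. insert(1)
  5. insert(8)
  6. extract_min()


insert(1) -> [1]
insert(3) -> [1, 3]
insert(30) -> [1, 3, 30]
insert(1) -> [1, 1, 30, 3]
insert(8) -> [1, 1, 30, 3, 8]
extract_min()->1, [1, 3, 30, 8]

Final heap: [1, 3, 30, 8]


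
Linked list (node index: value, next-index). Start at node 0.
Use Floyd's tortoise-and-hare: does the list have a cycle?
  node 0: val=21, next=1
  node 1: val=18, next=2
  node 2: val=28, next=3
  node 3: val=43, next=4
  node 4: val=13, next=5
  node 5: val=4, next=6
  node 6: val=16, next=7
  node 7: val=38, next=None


Floyd's tortoise (slow, +1) and hare (fast, +2):
  init: slow=0, fast=0
  step 1: slow=1, fast=2
  step 2: slow=2, fast=4
  step 3: slow=3, fast=6
  step 4: fast 6->7->None, no cycle

Cycle: no


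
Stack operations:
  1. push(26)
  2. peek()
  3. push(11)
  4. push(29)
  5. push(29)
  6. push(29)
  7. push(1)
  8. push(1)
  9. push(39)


push(26) -> [26]
peek()->26
push(11) -> [26, 11]
push(29) -> [26, 11, 29]
push(29) -> [26, 11, 29, 29]
push(29) -> [26, 11, 29, 29, 29]
push(1) -> [26, 11, 29, 29, 29, 1]
push(1) -> [26, 11, 29, 29, 29, 1, 1]
push(39) -> [26, 11, 29, 29, 29, 1, 1, 39]

Final stack: [26, 11, 29, 29, 29, 1, 1, 39]


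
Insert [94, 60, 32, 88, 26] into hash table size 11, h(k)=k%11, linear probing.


Insert 94: h=6 -> slot 6
Insert 60: h=5 -> slot 5
Insert 32: h=10 -> slot 10
Insert 88: h=0 -> slot 0
Insert 26: h=4 -> slot 4

Table: [88, None, None, None, 26, 60, 94, None, None, None, 32]


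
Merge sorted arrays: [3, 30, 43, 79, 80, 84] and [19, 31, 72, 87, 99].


Take 3 from A
Take 19 from B
Take 30 from A
Take 31 from B
Take 43 from A
Take 72 from B
Take 79 from A
Take 80 from A
Take 84 from A

Merged: [3, 19, 30, 31, 43, 72, 79, 80, 84, 87, 99]


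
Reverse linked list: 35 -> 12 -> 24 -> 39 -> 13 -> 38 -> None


Step 1: curr=35, set curr.next=prev(None) | reversed so far: 35
Step 2: curr=12, set curr.next=prev(35) | reversed so far: 12 -> 35
Step 3: curr=24, set curr.next=prev(12) | reversed so far: 24 -> 12 -> 35
Step 4: curr=39, set curr.next=prev(24) | reversed so far: 39 -> 24 -> 12 -> 35
Step 5: curr=13, set curr.next=prev(39) | reversed so far: 13 -> 39 -> 24 -> 12 -> 35
Step 6: curr=38, set curr.next=prev(13) | reversed so far: 38 -> 13 -> 39 -> 24 -> 12 -> 35

38 -> 13 -> 39 -> 24 -> 12 -> 35 -> None


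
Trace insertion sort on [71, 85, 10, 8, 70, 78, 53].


Initial: [71, 85, 10, 8, 70, 78, 53]
Insert 85: [71, 85, 10, 8, 70, 78, 53]
Insert 10: [10, 71, 85, 8, 70, 78, 53]
Insert 8: [8, 10, 71, 85, 70, 78, 53]
Insert 70: [8, 10, 70, 71, 85, 78, 53]
Insert 78: [8, 10, 70, 71, 78, 85, 53]
Insert 53: [8, 10, 53, 70, 71, 78, 85]

Sorted: [8, 10, 53, 70, 71, 78, 85]


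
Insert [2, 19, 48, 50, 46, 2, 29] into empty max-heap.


Insert 2: [2]
Insert 19: [19, 2]
Insert 48: [48, 2, 19]
Insert 50: [50, 48, 19, 2]
Insert 46: [50, 48, 19, 2, 46]
Insert 2: [50, 48, 19, 2, 46, 2]
Insert 29: [50, 48, 29, 2, 46, 2, 19]

Final heap: [50, 48, 29, 2, 46, 2, 19]


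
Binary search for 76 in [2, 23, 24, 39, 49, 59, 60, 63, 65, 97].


Step 1: lo=0, hi=9, mid=4, val=49
Step 2: lo=5, hi=9, mid=7, val=63
Step 3: lo=8, hi=9, mid=8, val=65
Step 4: lo=9, hi=9, mid=9, val=97

Not found


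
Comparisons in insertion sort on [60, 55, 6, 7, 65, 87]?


Algorithm: insertion sort
Input: [60, 55, 6, 7, 65, 87]
Sorted: [6, 7, 55, 60, 65, 87]

8


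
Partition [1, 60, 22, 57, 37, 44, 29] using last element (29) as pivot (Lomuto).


Pivot: 29
  1 <= 29: advance i (no swap)
  22 <= 29: swap -> [1, 22, 60, 57, 37, 44, 29]
Place pivot at 2: [1, 22, 29, 57, 37, 44, 60]

Partitioned: [1, 22, 29, 57, 37, 44, 60]


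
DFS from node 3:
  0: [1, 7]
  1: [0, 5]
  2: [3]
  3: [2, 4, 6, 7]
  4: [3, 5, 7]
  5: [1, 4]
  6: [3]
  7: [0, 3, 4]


Visit 3, push [7, 6, 4, 2]
Visit 2, push []
Visit 4, push [7, 5]
Visit 5, push [1]
Visit 1, push [0]
Visit 0, push [7]
Visit 7, push []
Visit 6, push []

DFS order: [3, 2, 4, 5, 1, 0, 7, 6]


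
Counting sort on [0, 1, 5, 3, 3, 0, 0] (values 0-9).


Input: [0, 1, 5, 3, 3, 0, 0]
Counts: [3, 1, 0, 2, 0, 1, 0, 0, 0, 0]

Sorted: [0, 0, 0, 1, 3, 3, 5]


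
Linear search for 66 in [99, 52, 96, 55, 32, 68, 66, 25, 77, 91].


i=0: 99!=66
i=1: 52!=66
i=2: 96!=66
i=3: 55!=66
i=4: 32!=66
i=5: 68!=66
i=6: 66==66 found!

Found at 6, 7 comps


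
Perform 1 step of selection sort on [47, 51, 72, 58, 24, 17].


Initial: [47, 51, 72, 58, 24, 17]
Step 1: min=17 at 5
  Swap: [17, 51, 72, 58, 24, 47]

After 1 step: [17, 51, 72, 58, 24, 47]


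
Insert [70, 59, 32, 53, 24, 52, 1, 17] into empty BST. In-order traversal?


Insert 70: root
Insert 59: L from 70
Insert 32: L from 70 -> L from 59
Insert 53: L from 70 -> L from 59 -> R from 32
Insert 24: L from 70 -> L from 59 -> L from 32
Insert 52: L from 70 -> L from 59 -> R from 32 -> L from 53
Insert 1: L from 70 -> L from 59 -> L from 32 -> L from 24
Insert 17: L from 70 -> L from 59 -> L from 32 -> L from 24 -> R from 1

In-order: [1, 17, 24, 32, 52, 53, 59, 70]


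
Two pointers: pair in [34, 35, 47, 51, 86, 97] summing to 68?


lo=0(34)+hi=5(97)=131
lo=0(34)+hi=4(86)=120
lo=0(34)+hi=3(51)=85
lo=0(34)+hi=2(47)=81
lo=0(34)+hi=1(35)=69

No pair found


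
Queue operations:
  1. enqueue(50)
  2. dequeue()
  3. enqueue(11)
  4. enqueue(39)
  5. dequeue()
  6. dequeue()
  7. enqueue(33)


enqueue(50) -> [50]
dequeue()->50, []
enqueue(11) -> [11]
enqueue(39) -> [11, 39]
dequeue()->11, [39]
dequeue()->39, []
enqueue(33) -> [33]

Final queue: [33]


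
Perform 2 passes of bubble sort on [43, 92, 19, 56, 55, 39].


Initial: [43, 92, 19, 56, 55, 39]
Pass 1: [43, 19, 56, 55, 39, 92] (4 swaps)
Pass 2: [19, 43, 55, 39, 56, 92] (3 swaps)

After 2 passes: [19, 43, 55, 39, 56, 92]


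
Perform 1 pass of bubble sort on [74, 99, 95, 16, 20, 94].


Initial: [74, 99, 95, 16, 20, 94]
Pass 1: [74, 95, 16, 20, 94, 99] (4 swaps)

After 1 pass: [74, 95, 16, 20, 94, 99]


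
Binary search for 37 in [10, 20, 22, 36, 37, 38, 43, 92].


Step 1: lo=0, hi=7, mid=3, val=36
Step 2: lo=4, hi=7, mid=5, val=38
Step 3: lo=4, hi=4, mid=4, val=37

Found at index 4


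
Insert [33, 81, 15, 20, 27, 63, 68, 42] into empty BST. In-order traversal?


Insert 33: root
Insert 81: R from 33
Insert 15: L from 33
Insert 20: L from 33 -> R from 15
Insert 27: L from 33 -> R from 15 -> R from 20
Insert 63: R from 33 -> L from 81
Insert 68: R from 33 -> L from 81 -> R from 63
Insert 42: R from 33 -> L from 81 -> L from 63

In-order: [15, 20, 27, 33, 42, 63, 68, 81]


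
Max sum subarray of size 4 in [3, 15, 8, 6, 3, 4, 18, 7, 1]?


[0:4]: 32
[1:5]: 32
[2:6]: 21
[3:7]: 31
[4:8]: 32
[5:9]: 30

Max: 32 at [0:4]


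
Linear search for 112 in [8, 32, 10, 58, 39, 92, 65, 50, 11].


i=0: 8!=112
i=1: 32!=112
i=2: 10!=112
i=3: 58!=112
i=4: 39!=112
i=5: 92!=112
i=6: 65!=112
i=7: 50!=112
i=8: 11!=112

Not found, 9 comps


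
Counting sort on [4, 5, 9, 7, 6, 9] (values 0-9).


Input: [4, 5, 9, 7, 6, 9]
Counts: [0, 0, 0, 0, 1, 1, 1, 1, 0, 2]

Sorted: [4, 5, 6, 7, 9, 9]


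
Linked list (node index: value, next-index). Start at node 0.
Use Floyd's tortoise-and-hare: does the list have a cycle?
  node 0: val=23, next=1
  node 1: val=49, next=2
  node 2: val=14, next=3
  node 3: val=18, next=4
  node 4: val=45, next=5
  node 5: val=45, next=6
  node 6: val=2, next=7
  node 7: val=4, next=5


Floyd's tortoise (slow, +1) and hare (fast, +2):
  init: slow=0, fast=0
  step 1: slow=1, fast=2
  step 2: slow=2, fast=4
  step 3: slow=3, fast=6
  step 4: slow=4, fast=5
  step 5: slow=5, fast=7
  step 6: slow=6, fast=6
  slow == fast at node 6: cycle detected

Cycle: yes


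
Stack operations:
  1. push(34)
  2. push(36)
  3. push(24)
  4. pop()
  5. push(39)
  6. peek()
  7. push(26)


push(34) -> [34]
push(36) -> [34, 36]
push(24) -> [34, 36, 24]
pop()->24, [34, 36]
push(39) -> [34, 36, 39]
peek()->39
push(26) -> [34, 36, 39, 26]

Final stack: [34, 36, 39, 26]


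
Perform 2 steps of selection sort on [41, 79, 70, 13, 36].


Initial: [41, 79, 70, 13, 36]
Step 1: min=13 at 3
  Swap: [13, 79, 70, 41, 36]
Step 2: min=36 at 4
  Swap: [13, 36, 70, 41, 79]

After 2 steps: [13, 36, 70, 41, 79]


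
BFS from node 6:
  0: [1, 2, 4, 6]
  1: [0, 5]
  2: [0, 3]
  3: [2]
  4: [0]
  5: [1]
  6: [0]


Visit 6, enqueue [0]
Visit 0, enqueue [1, 2, 4]
Visit 1, enqueue [5]
Visit 2, enqueue [3]
Visit 4, enqueue []
Visit 5, enqueue []
Visit 3, enqueue []

BFS order: [6, 0, 1, 2, 4, 5, 3]


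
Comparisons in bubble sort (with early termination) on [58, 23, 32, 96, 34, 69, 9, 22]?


Algorithm: bubble sort (with early termination)
Input: [58, 23, 32, 96, 34, 69, 9, 22]
Sorted: [9, 22, 23, 32, 34, 58, 69, 96]

28


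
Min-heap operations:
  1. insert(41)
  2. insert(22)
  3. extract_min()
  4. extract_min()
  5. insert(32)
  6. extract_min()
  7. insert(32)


insert(41) -> [41]
insert(22) -> [22, 41]
extract_min()->22, [41]
extract_min()->41, []
insert(32) -> [32]
extract_min()->32, []
insert(32) -> [32]

Final heap: [32]


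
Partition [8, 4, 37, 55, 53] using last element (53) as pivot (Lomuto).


Pivot: 53
  8 <= 53: advance i (no swap)
  4 <= 53: advance i (no swap)
  37 <= 53: advance i (no swap)
Place pivot at 3: [8, 4, 37, 53, 55]

Partitioned: [8, 4, 37, 53, 55]


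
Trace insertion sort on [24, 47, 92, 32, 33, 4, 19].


Initial: [24, 47, 92, 32, 33, 4, 19]
Insert 47: [24, 47, 92, 32, 33, 4, 19]
Insert 92: [24, 47, 92, 32, 33, 4, 19]
Insert 32: [24, 32, 47, 92, 33, 4, 19]
Insert 33: [24, 32, 33, 47, 92, 4, 19]
Insert 4: [4, 24, 32, 33, 47, 92, 19]
Insert 19: [4, 19, 24, 32, 33, 47, 92]

Sorted: [4, 19, 24, 32, 33, 47, 92]


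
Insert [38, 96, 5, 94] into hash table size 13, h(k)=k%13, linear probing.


Insert 38: h=12 -> slot 12
Insert 96: h=5 -> slot 5
Insert 5: h=5, 1 probes -> slot 6
Insert 94: h=3 -> slot 3

Table: [None, None, None, 94, None, 96, 5, None, None, None, None, None, 38]


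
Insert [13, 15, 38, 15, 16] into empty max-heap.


Insert 13: [13]
Insert 15: [15, 13]
Insert 38: [38, 13, 15]
Insert 15: [38, 15, 15, 13]
Insert 16: [38, 16, 15, 13, 15]

Final heap: [38, 16, 15, 13, 15]


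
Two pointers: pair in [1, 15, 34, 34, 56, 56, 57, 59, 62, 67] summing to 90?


lo=0(1)+hi=9(67)=68
lo=1(15)+hi=9(67)=82
lo=2(34)+hi=9(67)=101
lo=2(34)+hi=8(62)=96
lo=2(34)+hi=7(59)=93
lo=2(34)+hi=6(57)=91
lo=2(34)+hi=5(56)=90

Yes: 34+56=90


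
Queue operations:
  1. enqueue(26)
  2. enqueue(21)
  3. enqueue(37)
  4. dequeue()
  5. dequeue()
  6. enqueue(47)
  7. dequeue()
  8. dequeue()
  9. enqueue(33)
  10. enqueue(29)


enqueue(26) -> [26]
enqueue(21) -> [26, 21]
enqueue(37) -> [26, 21, 37]
dequeue()->26, [21, 37]
dequeue()->21, [37]
enqueue(47) -> [37, 47]
dequeue()->37, [47]
dequeue()->47, []
enqueue(33) -> [33]
enqueue(29) -> [33, 29]

Final queue: [33, 29]


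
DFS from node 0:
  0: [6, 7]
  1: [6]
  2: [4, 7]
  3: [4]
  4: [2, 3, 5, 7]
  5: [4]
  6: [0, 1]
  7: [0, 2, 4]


Visit 0, push [7, 6]
Visit 6, push [1]
Visit 1, push []
Visit 7, push [4, 2]
Visit 2, push [4]
Visit 4, push [5, 3]
Visit 3, push []
Visit 5, push []

DFS order: [0, 6, 1, 7, 2, 4, 3, 5]


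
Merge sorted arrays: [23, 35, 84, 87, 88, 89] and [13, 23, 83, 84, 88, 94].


Take 13 from B
Take 23 from A
Take 23 from B
Take 35 from A
Take 83 from B
Take 84 from A
Take 84 from B
Take 87 from A
Take 88 from A
Take 88 from B
Take 89 from A

Merged: [13, 23, 23, 35, 83, 84, 84, 87, 88, 88, 89, 94]


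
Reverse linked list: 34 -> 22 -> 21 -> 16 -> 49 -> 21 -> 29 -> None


Step 1: curr=34, set curr.next=prev(None) | reversed so far: 34
Step 2: curr=22, set curr.next=prev(34) | reversed so far: 22 -> 34
Step 3: curr=21, set curr.next=prev(22) | reversed so far: 21 -> 22 -> 34
Step 4: curr=16, set curr.next=prev(21) | reversed so far: 16 -> 21 -> 22 -> 34
Step 5: curr=49, set curr.next=prev(16) | reversed so far: 49 -> 16 -> 21 -> 22 -> 34
Step 6: curr=21, set curr.next=prev(49) | reversed so far: 21 -> 49 -> 16 -> 21 -> 22 -> 34
Step 7: curr=29, set curr.next=prev(21) | reversed so far: 29 -> 21 -> 49 -> 16 -> 21 -> 22 -> 34

29 -> 21 -> 49 -> 16 -> 21 -> 22 -> 34 -> None


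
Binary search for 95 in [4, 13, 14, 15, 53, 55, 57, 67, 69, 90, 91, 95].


Step 1: lo=0, hi=11, mid=5, val=55
Step 2: lo=6, hi=11, mid=8, val=69
Step 3: lo=9, hi=11, mid=10, val=91
Step 4: lo=11, hi=11, mid=11, val=95

Found at index 11


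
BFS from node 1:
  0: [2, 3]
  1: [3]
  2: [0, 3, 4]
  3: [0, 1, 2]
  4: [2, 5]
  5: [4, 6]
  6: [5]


Visit 1, enqueue [3]
Visit 3, enqueue [0, 2]
Visit 0, enqueue []
Visit 2, enqueue [4]
Visit 4, enqueue [5]
Visit 5, enqueue [6]
Visit 6, enqueue []

BFS order: [1, 3, 0, 2, 4, 5, 6]


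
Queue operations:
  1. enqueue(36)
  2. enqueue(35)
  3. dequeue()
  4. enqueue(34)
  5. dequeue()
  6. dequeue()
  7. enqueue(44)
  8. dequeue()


enqueue(36) -> [36]
enqueue(35) -> [36, 35]
dequeue()->36, [35]
enqueue(34) -> [35, 34]
dequeue()->35, [34]
dequeue()->34, []
enqueue(44) -> [44]
dequeue()->44, []

Final queue: []


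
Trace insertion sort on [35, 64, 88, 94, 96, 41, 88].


Initial: [35, 64, 88, 94, 96, 41, 88]
Insert 64: [35, 64, 88, 94, 96, 41, 88]
Insert 88: [35, 64, 88, 94, 96, 41, 88]
Insert 94: [35, 64, 88, 94, 96, 41, 88]
Insert 96: [35, 64, 88, 94, 96, 41, 88]
Insert 41: [35, 41, 64, 88, 94, 96, 88]
Insert 88: [35, 41, 64, 88, 88, 94, 96]

Sorted: [35, 41, 64, 88, 88, 94, 96]


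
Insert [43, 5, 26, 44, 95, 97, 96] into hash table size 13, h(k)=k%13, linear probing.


Insert 43: h=4 -> slot 4
Insert 5: h=5 -> slot 5
Insert 26: h=0 -> slot 0
Insert 44: h=5, 1 probes -> slot 6
Insert 95: h=4, 3 probes -> slot 7
Insert 97: h=6, 2 probes -> slot 8
Insert 96: h=5, 4 probes -> slot 9

Table: [26, None, None, None, 43, 5, 44, 95, 97, 96, None, None, None]


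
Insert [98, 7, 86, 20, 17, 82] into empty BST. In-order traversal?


Insert 98: root
Insert 7: L from 98
Insert 86: L from 98 -> R from 7
Insert 20: L from 98 -> R from 7 -> L from 86
Insert 17: L from 98 -> R from 7 -> L from 86 -> L from 20
Insert 82: L from 98 -> R from 7 -> L from 86 -> R from 20

In-order: [7, 17, 20, 82, 86, 98]


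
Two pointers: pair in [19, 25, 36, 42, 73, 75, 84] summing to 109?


lo=0(19)+hi=6(84)=103
lo=1(25)+hi=6(84)=109

Yes: 25+84=109


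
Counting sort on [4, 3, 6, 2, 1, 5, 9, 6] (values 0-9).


Input: [4, 3, 6, 2, 1, 5, 9, 6]
Counts: [0, 1, 1, 1, 1, 1, 2, 0, 0, 1]

Sorted: [1, 2, 3, 4, 5, 6, 6, 9]


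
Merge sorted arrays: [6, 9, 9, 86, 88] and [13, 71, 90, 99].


Take 6 from A
Take 9 from A
Take 9 from A
Take 13 from B
Take 71 from B
Take 86 from A
Take 88 from A

Merged: [6, 9, 9, 13, 71, 86, 88, 90, 99]


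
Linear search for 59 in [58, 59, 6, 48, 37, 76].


i=0: 58!=59
i=1: 59==59 found!

Found at 1, 2 comps


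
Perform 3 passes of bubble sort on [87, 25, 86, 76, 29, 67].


Initial: [87, 25, 86, 76, 29, 67]
Pass 1: [25, 86, 76, 29, 67, 87] (5 swaps)
Pass 2: [25, 76, 29, 67, 86, 87] (3 swaps)
Pass 3: [25, 29, 67, 76, 86, 87] (2 swaps)

After 3 passes: [25, 29, 67, 76, 86, 87]


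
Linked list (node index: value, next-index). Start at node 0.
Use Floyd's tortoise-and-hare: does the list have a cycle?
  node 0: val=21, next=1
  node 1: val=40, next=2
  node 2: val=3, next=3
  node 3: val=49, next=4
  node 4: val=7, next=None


Floyd's tortoise (slow, +1) and hare (fast, +2):
  init: slow=0, fast=0
  step 1: slow=1, fast=2
  step 2: slow=2, fast=4
  step 3: fast -> None, no cycle

Cycle: no


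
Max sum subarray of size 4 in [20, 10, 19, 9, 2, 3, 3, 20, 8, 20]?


[0:4]: 58
[1:5]: 40
[2:6]: 33
[3:7]: 17
[4:8]: 28
[5:9]: 34
[6:10]: 51

Max: 58 at [0:4]


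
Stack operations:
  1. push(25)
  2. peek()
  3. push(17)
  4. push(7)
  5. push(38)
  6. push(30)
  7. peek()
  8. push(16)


push(25) -> [25]
peek()->25
push(17) -> [25, 17]
push(7) -> [25, 17, 7]
push(38) -> [25, 17, 7, 38]
push(30) -> [25, 17, 7, 38, 30]
peek()->30
push(16) -> [25, 17, 7, 38, 30, 16]

Final stack: [25, 17, 7, 38, 30, 16]


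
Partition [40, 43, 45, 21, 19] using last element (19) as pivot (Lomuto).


Pivot: 19
Place pivot at 0: [19, 43, 45, 21, 40]

Partitioned: [19, 43, 45, 21, 40]


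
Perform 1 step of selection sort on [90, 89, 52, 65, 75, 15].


Initial: [90, 89, 52, 65, 75, 15]
Step 1: min=15 at 5
  Swap: [15, 89, 52, 65, 75, 90]

After 1 step: [15, 89, 52, 65, 75, 90]


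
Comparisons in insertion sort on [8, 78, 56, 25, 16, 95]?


Algorithm: insertion sort
Input: [8, 78, 56, 25, 16, 95]
Sorted: [8, 16, 25, 56, 78, 95]

11


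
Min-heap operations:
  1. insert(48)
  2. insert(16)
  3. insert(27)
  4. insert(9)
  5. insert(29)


insert(48) -> [48]
insert(16) -> [16, 48]
insert(27) -> [16, 48, 27]
insert(9) -> [9, 16, 27, 48]
insert(29) -> [9, 16, 27, 48, 29]

Final heap: [9, 16, 27, 48, 29]


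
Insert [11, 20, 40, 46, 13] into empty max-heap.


Insert 11: [11]
Insert 20: [20, 11]
Insert 40: [40, 11, 20]
Insert 46: [46, 40, 20, 11]
Insert 13: [46, 40, 20, 11, 13]

Final heap: [46, 40, 20, 11, 13]


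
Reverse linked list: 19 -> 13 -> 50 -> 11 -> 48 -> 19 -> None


Step 1: curr=19, set curr.next=prev(None) | reversed so far: 19
Step 2: curr=13, set curr.next=prev(19) | reversed so far: 13 -> 19
Step 3: curr=50, set curr.next=prev(13) | reversed so far: 50 -> 13 -> 19
Step 4: curr=11, set curr.next=prev(50) | reversed so far: 11 -> 50 -> 13 -> 19
Step 5: curr=48, set curr.next=prev(11) | reversed so far: 48 -> 11 -> 50 -> 13 -> 19
Step 6: curr=19, set curr.next=prev(48) | reversed so far: 19 -> 48 -> 11 -> 50 -> 13 -> 19

19 -> 48 -> 11 -> 50 -> 13 -> 19 -> None


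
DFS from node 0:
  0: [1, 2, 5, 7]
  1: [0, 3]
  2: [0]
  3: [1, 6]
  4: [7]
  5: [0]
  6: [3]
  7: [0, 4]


Visit 0, push [7, 5, 2, 1]
Visit 1, push [3]
Visit 3, push [6]
Visit 6, push []
Visit 2, push []
Visit 5, push []
Visit 7, push [4]
Visit 4, push []

DFS order: [0, 1, 3, 6, 2, 5, 7, 4]


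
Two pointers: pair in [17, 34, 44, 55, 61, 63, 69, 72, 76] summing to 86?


lo=0(17)+hi=8(76)=93
lo=0(17)+hi=7(72)=89
lo=0(17)+hi=6(69)=86

Yes: 17+69=86


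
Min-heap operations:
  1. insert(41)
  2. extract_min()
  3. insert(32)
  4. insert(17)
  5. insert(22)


insert(41) -> [41]
extract_min()->41, []
insert(32) -> [32]
insert(17) -> [17, 32]
insert(22) -> [17, 32, 22]

Final heap: [17, 32, 22]


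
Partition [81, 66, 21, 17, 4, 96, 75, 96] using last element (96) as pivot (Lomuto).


Pivot: 96
  81 <= 96: advance i (no swap)
  66 <= 96: advance i (no swap)
  21 <= 96: advance i (no swap)
  17 <= 96: advance i (no swap)
  4 <= 96: advance i (no swap)
  96 <= 96: advance i (no swap)
  75 <= 96: advance i (no swap)
Place pivot at 7: [81, 66, 21, 17, 4, 96, 75, 96]

Partitioned: [81, 66, 21, 17, 4, 96, 75, 96]


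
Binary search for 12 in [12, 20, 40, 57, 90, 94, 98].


Step 1: lo=0, hi=6, mid=3, val=57
Step 2: lo=0, hi=2, mid=1, val=20
Step 3: lo=0, hi=0, mid=0, val=12

Found at index 0


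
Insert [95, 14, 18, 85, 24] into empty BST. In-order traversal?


Insert 95: root
Insert 14: L from 95
Insert 18: L from 95 -> R from 14
Insert 85: L from 95 -> R from 14 -> R from 18
Insert 24: L from 95 -> R from 14 -> R from 18 -> L from 85

In-order: [14, 18, 24, 85, 95]


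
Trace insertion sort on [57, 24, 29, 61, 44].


Initial: [57, 24, 29, 61, 44]
Insert 24: [24, 57, 29, 61, 44]
Insert 29: [24, 29, 57, 61, 44]
Insert 61: [24, 29, 57, 61, 44]
Insert 44: [24, 29, 44, 57, 61]

Sorted: [24, 29, 44, 57, 61]


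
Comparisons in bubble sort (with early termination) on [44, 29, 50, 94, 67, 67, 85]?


Algorithm: bubble sort (with early termination)
Input: [44, 29, 50, 94, 67, 67, 85]
Sorted: [29, 44, 50, 67, 67, 85, 94]

11


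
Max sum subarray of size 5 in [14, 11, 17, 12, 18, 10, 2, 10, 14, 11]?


[0:5]: 72
[1:6]: 68
[2:7]: 59
[3:8]: 52
[4:9]: 54
[5:10]: 47

Max: 72 at [0:5]


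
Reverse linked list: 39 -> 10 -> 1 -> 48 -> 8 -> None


Step 1: curr=39, set curr.next=prev(None) | reversed so far: 39
Step 2: curr=10, set curr.next=prev(39) | reversed so far: 10 -> 39
Step 3: curr=1, set curr.next=prev(10) | reversed so far: 1 -> 10 -> 39
Step 4: curr=48, set curr.next=prev(1) | reversed so far: 48 -> 1 -> 10 -> 39
Step 5: curr=8, set curr.next=prev(48) | reversed so far: 8 -> 48 -> 1 -> 10 -> 39

8 -> 48 -> 1 -> 10 -> 39 -> None


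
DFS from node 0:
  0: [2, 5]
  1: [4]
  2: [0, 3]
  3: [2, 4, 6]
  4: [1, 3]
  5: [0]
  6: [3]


Visit 0, push [5, 2]
Visit 2, push [3]
Visit 3, push [6, 4]
Visit 4, push [1]
Visit 1, push []
Visit 6, push []
Visit 5, push []

DFS order: [0, 2, 3, 4, 1, 6, 5]


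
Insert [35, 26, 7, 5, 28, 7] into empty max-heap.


Insert 35: [35]
Insert 26: [35, 26]
Insert 7: [35, 26, 7]
Insert 5: [35, 26, 7, 5]
Insert 28: [35, 28, 7, 5, 26]
Insert 7: [35, 28, 7, 5, 26, 7]

Final heap: [35, 28, 7, 5, 26, 7]


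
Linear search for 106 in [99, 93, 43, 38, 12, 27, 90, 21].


i=0: 99!=106
i=1: 93!=106
i=2: 43!=106
i=3: 38!=106
i=4: 12!=106
i=5: 27!=106
i=6: 90!=106
i=7: 21!=106

Not found, 8 comps


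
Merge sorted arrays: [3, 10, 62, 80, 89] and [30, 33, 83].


Take 3 from A
Take 10 from A
Take 30 from B
Take 33 from B
Take 62 from A
Take 80 from A
Take 83 from B

Merged: [3, 10, 30, 33, 62, 80, 83, 89]


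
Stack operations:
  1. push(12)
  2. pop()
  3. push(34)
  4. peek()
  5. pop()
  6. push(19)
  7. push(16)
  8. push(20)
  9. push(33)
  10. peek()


push(12) -> [12]
pop()->12, []
push(34) -> [34]
peek()->34
pop()->34, []
push(19) -> [19]
push(16) -> [19, 16]
push(20) -> [19, 16, 20]
push(33) -> [19, 16, 20, 33]
peek()->33

Final stack: [19, 16, 20, 33]


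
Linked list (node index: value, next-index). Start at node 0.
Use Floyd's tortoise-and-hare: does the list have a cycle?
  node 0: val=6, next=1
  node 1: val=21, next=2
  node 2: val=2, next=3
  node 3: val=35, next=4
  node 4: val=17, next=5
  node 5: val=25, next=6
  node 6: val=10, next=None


Floyd's tortoise (slow, +1) and hare (fast, +2):
  init: slow=0, fast=0
  step 1: slow=1, fast=2
  step 2: slow=2, fast=4
  step 3: slow=3, fast=6
  step 4: fast -> None, no cycle

Cycle: no


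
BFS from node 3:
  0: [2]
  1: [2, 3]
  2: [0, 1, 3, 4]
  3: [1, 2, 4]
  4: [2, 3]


Visit 3, enqueue [1, 2, 4]
Visit 1, enqueue []
Visit 2, enqueue [0]
Visit 4, enqueue []
Visit 0, enqueue []

BFS order: [3, 1, 2, 4, 0]


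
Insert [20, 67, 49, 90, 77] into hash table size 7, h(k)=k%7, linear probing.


Insert 20: h=6 -> slot 6
Insert 67: h=4 -> slot 4
Insert 49: h=0 -> slot 0
Insert 90: h=6, 2 probes -> slot 1
Insert 77: h=0, 2 probes -> slot 2

Table: [49, 90, 77, None, 67, None, 20]


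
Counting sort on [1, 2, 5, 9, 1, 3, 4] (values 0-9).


Input: [1, 2, 5, 9, 1, 3, 4]
Counts: [0, 2, 1, 1, 1, 1, 0, 0, 0, 1]

Sorted: [1, 1, 2, 3, 4, 5, 9]


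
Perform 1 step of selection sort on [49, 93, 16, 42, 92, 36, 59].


Initial: [49, 93, 16, 42, 92, 36, 59]
Step 1: min=16 at 2
  Swap: [16, 93, 49, 42, 92, 36, 59]

After 1 step: [16, 93, 49, 42, 92, 36, 59]


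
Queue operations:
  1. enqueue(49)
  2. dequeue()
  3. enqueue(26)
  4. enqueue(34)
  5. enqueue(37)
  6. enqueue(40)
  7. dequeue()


enqueue(49) -> [49]
dequeue()->49, []
enqueue(26) -> [26]
enqueue(34) -> [26, 34]
enqueue(37) -> [26, 34, 37]
enqueue(40) -> [26, 34, 37, 40]
dequeue()->26, [34, 37, 40]

Final queue: [34, 37, 40]
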